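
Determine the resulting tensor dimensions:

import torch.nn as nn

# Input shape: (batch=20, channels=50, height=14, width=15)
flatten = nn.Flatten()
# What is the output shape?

Input shape: (20, 50, 14, 15)
Output shape: (20, 10500)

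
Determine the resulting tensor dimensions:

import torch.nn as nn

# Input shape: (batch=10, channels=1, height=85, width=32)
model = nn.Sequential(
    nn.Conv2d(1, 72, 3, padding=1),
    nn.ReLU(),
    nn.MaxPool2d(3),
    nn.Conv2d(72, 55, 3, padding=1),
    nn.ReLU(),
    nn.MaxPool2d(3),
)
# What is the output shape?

Input shape: (10, 1, 85, 32)
  -> after first Conv2d: (10, 72, 85, 32)
  -> after first MaxPool2d: (10, 72, 28, 10)
  -> after second Conv2d: (10, 55, 28, 10)
Output shape: (10, 55, 9, 3)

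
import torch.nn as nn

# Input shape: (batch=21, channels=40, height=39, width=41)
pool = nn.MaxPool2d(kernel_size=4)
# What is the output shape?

Input shape: (21, 40, 39, 41)
Output shape: (21, 40, 9, 10)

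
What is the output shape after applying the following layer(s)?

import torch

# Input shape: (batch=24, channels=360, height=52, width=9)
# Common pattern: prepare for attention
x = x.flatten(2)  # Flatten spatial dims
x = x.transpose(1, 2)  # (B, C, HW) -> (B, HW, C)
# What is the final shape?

Input shape: (24, 360, 52, 9)
  -> after flatten(2): (24, 360, 468)
Output shape: (24, 468, 360)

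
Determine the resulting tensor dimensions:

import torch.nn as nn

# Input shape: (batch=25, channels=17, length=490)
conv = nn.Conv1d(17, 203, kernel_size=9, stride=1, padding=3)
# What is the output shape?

Input shape: (25, 17, 490)
Output shape: (25, 203, 488)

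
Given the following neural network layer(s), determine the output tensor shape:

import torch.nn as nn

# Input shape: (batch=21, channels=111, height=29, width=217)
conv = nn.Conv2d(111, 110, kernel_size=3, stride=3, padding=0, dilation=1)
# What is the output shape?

Input shape: (21, 111, 29, 217)
Output shape: (21, 110, 9, 72)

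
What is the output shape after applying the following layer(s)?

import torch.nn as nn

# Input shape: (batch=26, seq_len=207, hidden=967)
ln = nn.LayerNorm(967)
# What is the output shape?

Input shape: (26, 207, 967)
Output shape: (26, 207, 967)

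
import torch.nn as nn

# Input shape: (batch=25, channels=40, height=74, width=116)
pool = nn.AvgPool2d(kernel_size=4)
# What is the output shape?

Input shape: (25, 40, 74, 116)
Output shape: (25, 40, 18, 29)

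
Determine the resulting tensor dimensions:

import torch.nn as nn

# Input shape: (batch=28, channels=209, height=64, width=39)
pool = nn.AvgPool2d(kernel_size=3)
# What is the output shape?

Input shape: (28, 209, 64, 39)
Output shape: (28, 209, 21, 13)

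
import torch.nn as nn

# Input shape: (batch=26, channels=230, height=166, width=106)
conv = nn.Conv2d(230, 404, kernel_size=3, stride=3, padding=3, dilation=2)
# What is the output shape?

Input shape: (26, 230, 166, 106)
Output shape: (26, 404, 56, 36)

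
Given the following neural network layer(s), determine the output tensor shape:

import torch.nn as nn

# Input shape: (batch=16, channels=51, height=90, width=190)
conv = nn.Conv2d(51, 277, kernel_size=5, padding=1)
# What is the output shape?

Input shape: (16, 51, 90, 190)
Output shape: (16, 277, 88, 188)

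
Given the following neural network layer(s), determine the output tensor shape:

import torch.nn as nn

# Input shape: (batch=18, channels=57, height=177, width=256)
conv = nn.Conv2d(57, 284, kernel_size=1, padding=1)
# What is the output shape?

Input shape: (18, 57, 177, 256)
Output shape: (18, 284, 179, 258)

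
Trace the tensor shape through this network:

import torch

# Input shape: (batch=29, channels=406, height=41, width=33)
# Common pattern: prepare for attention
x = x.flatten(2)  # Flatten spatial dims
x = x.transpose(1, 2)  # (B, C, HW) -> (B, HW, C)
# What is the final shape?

Input shape: (29, 406, 41, 33)
  -> after flatten(2): (29, 406, 1353)
Output shape: (29, 1353, 406)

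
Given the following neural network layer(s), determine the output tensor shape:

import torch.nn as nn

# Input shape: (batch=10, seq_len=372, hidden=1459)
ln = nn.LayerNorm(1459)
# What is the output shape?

Input shape: (10, 372, 1459)
Output shape: (10, 372, 1459)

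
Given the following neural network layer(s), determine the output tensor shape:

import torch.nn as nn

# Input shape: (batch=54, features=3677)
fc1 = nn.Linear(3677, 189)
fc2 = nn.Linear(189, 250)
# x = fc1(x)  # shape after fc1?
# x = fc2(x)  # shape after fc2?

Input shape: (54, 3677)
  -> after fc1: (54, 189)
Output shape: (54, 250)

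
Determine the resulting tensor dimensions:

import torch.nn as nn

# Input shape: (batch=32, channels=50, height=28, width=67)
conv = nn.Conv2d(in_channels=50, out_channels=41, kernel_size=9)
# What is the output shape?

Input shape: (32, 50, 28, 67)
Output shape: (32, 41, 20, 59)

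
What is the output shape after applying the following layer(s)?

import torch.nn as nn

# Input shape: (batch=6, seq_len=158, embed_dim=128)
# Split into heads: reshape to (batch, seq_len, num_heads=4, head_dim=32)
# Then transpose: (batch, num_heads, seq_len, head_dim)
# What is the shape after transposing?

Input shape: (6, 158, 128)
  -> after reshape: (6, 158, 4, 32)
Output shape: (6, 4, 158, 32)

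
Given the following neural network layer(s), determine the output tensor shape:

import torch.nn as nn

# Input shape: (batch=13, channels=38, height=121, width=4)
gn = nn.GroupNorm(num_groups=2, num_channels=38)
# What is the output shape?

Input shape: (13, 38, 121, 4)
Output shape: (13, 38, 121, 4)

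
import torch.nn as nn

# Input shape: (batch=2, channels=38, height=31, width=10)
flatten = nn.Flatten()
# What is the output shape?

Input shape: (2, 38, 31, 10)
Output shape: (2, 11780)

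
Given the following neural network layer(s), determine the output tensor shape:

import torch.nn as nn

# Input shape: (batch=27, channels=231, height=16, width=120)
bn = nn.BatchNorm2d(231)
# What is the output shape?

Input shape: (27, 231, 16, 120)
Output shape: (27, 231, 16, 120)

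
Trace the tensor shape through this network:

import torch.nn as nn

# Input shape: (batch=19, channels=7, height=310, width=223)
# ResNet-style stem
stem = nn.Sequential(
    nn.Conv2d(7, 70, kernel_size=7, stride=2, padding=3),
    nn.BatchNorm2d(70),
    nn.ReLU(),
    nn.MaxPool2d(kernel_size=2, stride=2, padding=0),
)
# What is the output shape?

Input shape: (19, 7, 310, 223)
  -> after Conv2d 7x7 stride=2: (19, 70, 155, 112)
Output shape: (19, 70, 77, 56)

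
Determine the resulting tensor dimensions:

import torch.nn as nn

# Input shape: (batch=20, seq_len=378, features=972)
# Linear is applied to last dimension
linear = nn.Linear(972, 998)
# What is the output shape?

Input shape: (20, 378, 972)
Output shape: (20, 378, 998)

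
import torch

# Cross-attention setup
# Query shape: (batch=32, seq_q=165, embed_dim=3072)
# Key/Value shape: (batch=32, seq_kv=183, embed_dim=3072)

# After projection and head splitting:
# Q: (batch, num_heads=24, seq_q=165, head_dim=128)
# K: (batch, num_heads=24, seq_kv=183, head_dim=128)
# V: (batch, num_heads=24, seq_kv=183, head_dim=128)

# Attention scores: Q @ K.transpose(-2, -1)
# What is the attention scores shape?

Input shape: (32, 165, 3072)
Output shape: (32, 24, 165, 183)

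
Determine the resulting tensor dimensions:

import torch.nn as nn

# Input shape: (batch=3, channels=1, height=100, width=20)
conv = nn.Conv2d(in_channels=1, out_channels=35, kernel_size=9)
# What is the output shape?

Input shape: (3, 1, 100, 20)
Output shape: (3, 35, 92, 12)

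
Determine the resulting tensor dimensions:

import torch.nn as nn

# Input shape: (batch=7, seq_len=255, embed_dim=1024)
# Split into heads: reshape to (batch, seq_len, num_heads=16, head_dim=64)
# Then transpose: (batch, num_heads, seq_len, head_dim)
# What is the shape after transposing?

Input shape: (7, 255, 1024)
  -> after reshape: (7, 255, 16, 64)
Output shape: (7, 16, 255, 64)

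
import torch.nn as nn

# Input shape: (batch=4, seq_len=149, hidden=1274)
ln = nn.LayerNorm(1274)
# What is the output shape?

Input shape: (4, 149, 1274)
Output shape: (4, 149, 1274)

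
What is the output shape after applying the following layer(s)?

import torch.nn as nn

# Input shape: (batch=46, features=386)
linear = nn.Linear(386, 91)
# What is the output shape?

Input shape: (46, 386)
Output shape: (46, 91)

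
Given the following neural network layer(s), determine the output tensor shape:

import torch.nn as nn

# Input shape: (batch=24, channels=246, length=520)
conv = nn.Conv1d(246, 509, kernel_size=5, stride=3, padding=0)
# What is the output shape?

Input shape: (24, 246, 520)
Output shape: (24, 509, 172)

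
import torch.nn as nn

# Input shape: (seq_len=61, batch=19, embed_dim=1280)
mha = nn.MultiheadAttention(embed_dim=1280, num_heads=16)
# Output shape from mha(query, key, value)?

Input shape: (61, 19, 1280)
Output shape: (61, 19, 1280)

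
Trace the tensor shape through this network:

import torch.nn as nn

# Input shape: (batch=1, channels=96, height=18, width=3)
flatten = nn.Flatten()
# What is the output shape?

Input shape: (1, 96, 18, 3)
Output shape: (1, 5184)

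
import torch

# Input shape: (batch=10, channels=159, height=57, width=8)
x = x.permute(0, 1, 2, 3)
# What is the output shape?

Input shape: (10, 159, 57, 8)
Output shape: (10, 159, 57, 8)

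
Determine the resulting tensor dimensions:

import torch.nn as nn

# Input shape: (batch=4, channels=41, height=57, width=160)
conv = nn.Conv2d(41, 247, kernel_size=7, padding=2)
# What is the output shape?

Input shape: (4, 41, 57, 160)
Output shape: (4, 247, 55, 158)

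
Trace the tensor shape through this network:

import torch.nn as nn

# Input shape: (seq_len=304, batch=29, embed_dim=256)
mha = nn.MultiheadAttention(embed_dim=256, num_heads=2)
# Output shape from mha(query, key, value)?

Input shape: (304, 29, 256)
Output shape: (304, 29, 256)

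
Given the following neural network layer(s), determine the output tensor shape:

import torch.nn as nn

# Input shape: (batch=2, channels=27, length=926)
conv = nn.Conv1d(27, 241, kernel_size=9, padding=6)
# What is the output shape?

Input shape: (2, 27, 926)
Output shape: (2, 241, 930)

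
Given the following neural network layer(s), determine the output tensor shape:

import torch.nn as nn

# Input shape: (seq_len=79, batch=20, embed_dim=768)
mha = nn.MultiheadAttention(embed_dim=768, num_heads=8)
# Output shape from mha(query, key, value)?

Input shape: (79, 20, 768)
Output shape: (79, 20, 768)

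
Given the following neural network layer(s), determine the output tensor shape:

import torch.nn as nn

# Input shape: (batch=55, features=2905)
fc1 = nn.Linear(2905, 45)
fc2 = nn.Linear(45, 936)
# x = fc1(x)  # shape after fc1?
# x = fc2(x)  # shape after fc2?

Input shape: (55, 2905)
  -> after fc1: (55, 45)
Output shape: (55, 936)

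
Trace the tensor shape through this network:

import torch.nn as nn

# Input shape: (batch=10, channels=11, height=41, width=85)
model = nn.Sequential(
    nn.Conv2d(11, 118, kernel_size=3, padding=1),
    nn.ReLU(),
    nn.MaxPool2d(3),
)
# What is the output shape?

Input shape: (10, 11, 41, 85)
  -> after Conv2d: (10, 118, 41, 85)
  -> after ReLU: (10, 118, 41, 85)
Output shape: (10, 118, 13, 28)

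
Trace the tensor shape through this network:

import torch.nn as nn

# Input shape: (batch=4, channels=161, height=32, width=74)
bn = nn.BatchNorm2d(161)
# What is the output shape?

Input shape: (4, 161, 32, 74)
Output shape: (4, 161, 32, 74)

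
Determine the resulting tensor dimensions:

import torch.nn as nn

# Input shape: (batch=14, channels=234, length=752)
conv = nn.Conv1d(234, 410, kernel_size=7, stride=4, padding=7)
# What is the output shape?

Input shape: (14, 234, 752)
Output shape: (14, 410, 190)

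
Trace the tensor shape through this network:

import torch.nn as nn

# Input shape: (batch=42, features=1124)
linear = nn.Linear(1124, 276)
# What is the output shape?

Input shape: (42, 1124)
Output shape: (42, 276)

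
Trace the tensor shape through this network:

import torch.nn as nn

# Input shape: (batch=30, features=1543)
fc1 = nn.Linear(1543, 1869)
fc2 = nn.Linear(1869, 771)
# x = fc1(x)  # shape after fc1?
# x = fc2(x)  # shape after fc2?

Input shape: (30, 1543)
  -> after fc1: (30, 1869)
Output shape: (30, 771)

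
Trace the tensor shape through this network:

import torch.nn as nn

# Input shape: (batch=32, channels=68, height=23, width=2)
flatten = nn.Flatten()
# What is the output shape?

Input shape: (32, 68, 23, 2)
Output shape: (32, 3128)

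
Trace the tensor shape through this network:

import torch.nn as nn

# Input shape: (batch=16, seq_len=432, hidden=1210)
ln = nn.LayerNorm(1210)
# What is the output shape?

Input shape: (16, 432, 1210)
Output shape: (16, 432, 1210)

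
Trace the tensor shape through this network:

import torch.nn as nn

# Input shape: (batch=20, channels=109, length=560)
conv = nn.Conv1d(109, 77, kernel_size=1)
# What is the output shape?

Input shape: (20, 109, 560)
Output shape: (20, 77, 560)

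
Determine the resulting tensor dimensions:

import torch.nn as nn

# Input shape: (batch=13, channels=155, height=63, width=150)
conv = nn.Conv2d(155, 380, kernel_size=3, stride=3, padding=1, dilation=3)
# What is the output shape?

Input shape: (13, 155, 63, 150)
Output shape: (13, 380, 20, 49)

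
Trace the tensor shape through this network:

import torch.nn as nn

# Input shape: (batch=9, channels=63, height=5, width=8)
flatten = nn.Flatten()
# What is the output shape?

Input shape: (9, 63, 5, 8)
Output shape: (9, 2520)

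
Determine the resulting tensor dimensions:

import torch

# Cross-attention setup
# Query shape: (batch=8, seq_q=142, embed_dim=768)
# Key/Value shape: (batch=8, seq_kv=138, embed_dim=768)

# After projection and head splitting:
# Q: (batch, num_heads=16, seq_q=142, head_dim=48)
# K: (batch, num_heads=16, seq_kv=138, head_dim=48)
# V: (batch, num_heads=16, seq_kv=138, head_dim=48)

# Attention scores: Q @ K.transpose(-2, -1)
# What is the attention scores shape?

Input shape: (8, 142, 768)
Output shape: (8, 16, 142, 138)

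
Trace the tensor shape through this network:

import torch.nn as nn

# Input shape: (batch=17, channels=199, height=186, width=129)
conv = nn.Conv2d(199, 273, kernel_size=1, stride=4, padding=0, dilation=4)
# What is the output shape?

Input shape: (17, 199, 186, 129)
Output shape: (17, 273, 47, 33)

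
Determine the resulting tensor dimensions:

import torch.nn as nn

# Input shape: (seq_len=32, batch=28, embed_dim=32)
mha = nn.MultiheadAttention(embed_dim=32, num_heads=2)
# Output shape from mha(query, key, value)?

Input shape: (32, 28, 32)
Output shape: (32, 28, 32)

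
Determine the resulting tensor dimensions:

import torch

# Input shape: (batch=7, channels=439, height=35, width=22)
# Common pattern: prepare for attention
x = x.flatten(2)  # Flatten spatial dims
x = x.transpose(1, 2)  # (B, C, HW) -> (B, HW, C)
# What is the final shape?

Input shape: (7, 439, 35, 22)
  -> after flatten(2): (7, 439, 770)
Output shape: (7, 770, 439)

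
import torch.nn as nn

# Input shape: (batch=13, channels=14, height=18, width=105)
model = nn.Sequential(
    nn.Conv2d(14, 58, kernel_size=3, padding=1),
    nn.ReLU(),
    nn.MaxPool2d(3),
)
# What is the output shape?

Input shape: (13, 14, 18, 105)
  -> after Conv2d: (13, 58, 18, 105)
  -> after ReLU: (13, 58, 18, 105)
Output shape: (13, 58, 6, 35)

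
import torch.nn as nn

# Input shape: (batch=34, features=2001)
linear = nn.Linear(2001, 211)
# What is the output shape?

Input shape: (34, 2001)
Output shape: (34, 211)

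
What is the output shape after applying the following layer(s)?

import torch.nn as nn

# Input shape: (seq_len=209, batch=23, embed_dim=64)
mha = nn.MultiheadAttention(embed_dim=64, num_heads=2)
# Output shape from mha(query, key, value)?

Input shape: (209, 23, 64)
Output shape: (209, 23, 64)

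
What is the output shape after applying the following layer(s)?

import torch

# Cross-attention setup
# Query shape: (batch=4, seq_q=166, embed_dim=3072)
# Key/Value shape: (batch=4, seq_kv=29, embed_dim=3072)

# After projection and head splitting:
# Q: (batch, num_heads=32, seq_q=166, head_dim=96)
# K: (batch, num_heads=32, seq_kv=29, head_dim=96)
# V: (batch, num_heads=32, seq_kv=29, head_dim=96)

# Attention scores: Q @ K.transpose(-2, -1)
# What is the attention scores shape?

Input shape: (4, 166, 3072)
Output shape: (4, 32, 166, 29)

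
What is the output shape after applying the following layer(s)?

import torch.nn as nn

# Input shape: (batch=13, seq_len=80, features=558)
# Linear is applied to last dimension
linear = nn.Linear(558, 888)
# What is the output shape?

Input shape: (13, 80, 558)
Output shape: (13, 80, 888)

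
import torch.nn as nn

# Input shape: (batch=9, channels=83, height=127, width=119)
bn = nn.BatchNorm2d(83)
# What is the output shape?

Input shape: (9, 83, 127, 119)
Output shape: (9, 83, 127, 119)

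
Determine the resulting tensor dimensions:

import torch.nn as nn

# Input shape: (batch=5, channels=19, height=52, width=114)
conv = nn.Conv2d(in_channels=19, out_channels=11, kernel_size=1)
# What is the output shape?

Input shape: (5, 19, 52, 114)
Output shape: (5, 11, 52, 114)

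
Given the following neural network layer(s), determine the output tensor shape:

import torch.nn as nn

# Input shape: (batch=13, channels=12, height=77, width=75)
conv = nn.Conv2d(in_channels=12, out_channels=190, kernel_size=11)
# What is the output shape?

Input shape: (13, 12, 77, 75)
Output shape: (13, 190, 67, 65)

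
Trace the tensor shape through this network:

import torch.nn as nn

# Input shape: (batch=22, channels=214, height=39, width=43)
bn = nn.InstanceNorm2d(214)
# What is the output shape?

Input shape: (22, 214, 39, 43)
Output shape: (22, 214, 39, 43)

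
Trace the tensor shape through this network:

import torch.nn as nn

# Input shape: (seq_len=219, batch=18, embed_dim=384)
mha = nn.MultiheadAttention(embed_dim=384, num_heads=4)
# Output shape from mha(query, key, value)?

Input shape: (219, 18, 384)
Output shape: (219, 18, 384)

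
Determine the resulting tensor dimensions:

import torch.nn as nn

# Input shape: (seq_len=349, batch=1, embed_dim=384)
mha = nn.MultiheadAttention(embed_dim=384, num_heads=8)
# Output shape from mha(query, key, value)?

Input shape: (349, 1, 384)
Output shape: (349, 1, 384)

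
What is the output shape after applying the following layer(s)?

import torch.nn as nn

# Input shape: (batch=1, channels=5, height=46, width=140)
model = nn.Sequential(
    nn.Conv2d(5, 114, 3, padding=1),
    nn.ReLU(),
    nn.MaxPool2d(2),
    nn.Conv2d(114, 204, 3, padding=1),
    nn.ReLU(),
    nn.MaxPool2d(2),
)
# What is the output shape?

Input shape: (1, 5, 46, 140)
  -> after first Conv2d: (1, 114, 46, 140)
  -> after first MaxPool2d: (1, 114, 23, 70)
  -> after second Conv2d: (1, 204, 23, 70)
Output shape: (1, 204, 11, 35)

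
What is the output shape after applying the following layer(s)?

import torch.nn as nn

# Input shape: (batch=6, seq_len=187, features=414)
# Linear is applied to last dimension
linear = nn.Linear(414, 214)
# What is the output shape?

Input shape: (6, 187, 414)
Output shape: (6, 187, 214)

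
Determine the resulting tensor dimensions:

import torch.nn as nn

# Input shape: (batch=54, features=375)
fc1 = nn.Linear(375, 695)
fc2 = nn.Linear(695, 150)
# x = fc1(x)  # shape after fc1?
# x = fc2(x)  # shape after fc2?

Input shape: (54, 375)
  -> after fc1: (54, 695)
Output shape: (54, 150)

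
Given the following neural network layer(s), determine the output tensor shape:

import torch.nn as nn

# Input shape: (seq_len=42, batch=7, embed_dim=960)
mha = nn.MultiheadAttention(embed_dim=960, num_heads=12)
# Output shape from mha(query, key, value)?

Input shape: (42, 7, 960)
Output shape: (42, 7, 960)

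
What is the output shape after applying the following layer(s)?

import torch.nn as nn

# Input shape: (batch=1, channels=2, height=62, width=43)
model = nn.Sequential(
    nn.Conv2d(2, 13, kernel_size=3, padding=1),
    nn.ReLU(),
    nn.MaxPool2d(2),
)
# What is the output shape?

Input shape: (1, 2, 62, 43)
  -> after Conv2d: (1, 13, 62, 43)
  -> after ReLU: (1, 13, 62, 43)
Output shape: (1, 13, 31, 21)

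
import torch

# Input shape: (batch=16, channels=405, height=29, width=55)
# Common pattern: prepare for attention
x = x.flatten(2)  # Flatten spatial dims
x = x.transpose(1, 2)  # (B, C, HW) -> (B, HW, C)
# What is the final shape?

Input shape: (16, 405, 29, 55)
  -> after flatten(2): (16, 405, 1595)
Output shape: (16, 1595, 405)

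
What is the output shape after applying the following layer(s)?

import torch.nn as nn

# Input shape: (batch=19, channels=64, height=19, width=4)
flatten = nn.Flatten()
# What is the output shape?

Input shape: (19, 64, 19, 4)
Output shape: (19, 4864)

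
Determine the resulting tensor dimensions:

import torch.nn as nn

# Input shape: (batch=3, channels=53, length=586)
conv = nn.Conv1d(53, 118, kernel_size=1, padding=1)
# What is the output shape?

Input shape: (3, 53, 586)
Output shape: (3, 118, 588)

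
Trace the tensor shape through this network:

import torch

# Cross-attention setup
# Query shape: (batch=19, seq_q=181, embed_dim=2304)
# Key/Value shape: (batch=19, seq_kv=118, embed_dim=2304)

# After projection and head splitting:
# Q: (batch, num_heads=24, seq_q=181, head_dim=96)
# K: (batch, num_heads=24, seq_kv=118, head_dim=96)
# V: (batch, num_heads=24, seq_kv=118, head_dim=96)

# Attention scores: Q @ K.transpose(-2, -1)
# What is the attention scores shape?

Input shape: (19, 181, 2304)
Output shape: (19, 24, 181, 118)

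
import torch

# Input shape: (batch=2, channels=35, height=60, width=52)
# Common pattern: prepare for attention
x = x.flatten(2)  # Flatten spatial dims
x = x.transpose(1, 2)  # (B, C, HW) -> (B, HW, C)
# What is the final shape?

Input shape: (2, 35, 60, 52)
  -> after flatten(2): (2, 35, 3120)
Output shape: (2, 3120, 35)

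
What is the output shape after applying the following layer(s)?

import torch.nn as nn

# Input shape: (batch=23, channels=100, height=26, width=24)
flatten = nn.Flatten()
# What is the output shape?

Input shape: (23, 100, 26, 24)
Output shape: (23, 62400)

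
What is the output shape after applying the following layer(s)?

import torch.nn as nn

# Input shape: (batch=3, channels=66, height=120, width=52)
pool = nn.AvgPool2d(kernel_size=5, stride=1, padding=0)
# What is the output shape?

Input shape: (3, 66, 120, 52)
Output shape: (3, 66, 116, 48)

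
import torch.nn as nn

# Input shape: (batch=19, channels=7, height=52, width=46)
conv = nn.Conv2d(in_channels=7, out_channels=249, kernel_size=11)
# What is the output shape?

Input shape: (19, 7, 52, 46)
Output shape: (19, 249, 42, 36)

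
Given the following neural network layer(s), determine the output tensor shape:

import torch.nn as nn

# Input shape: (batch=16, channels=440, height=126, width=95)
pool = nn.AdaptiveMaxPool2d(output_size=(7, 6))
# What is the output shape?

Input shape: (16, 440, 126, 95)
Output shape: (16, 440, 7, 6)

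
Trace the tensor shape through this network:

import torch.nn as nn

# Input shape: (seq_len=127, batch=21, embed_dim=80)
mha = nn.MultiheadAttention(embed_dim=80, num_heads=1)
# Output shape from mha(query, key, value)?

Input shape: (127, 21, 80)
Output shape: (127, 21, 80)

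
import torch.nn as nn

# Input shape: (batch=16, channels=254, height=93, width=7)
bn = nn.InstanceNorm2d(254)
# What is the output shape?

Input shape: (16, 254, 93, 7)
Output shape: (16, 254, 93, 7)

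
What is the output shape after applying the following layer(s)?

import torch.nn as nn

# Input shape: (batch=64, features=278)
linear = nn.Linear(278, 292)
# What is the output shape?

Input shape: (64, 278)
Output shape: (64, 292)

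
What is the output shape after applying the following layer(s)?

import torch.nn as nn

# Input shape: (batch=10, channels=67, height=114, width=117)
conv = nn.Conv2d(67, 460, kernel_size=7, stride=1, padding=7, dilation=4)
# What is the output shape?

Input shape: (10, 67, 114, 117)
Output shape: (10, 460, 104, 107)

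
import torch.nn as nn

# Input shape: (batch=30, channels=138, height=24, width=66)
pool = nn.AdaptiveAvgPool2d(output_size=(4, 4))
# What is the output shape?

Input shape: (30, 138, 24, 66)
Output shape: (30, 138, 4, 4)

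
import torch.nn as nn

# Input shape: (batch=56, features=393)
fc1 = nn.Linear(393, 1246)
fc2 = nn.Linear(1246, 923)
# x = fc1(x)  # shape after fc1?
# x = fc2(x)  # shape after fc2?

Input shape: (56, 393)
  -> after fc1: (56, 1246)
Output shape: (56, 923)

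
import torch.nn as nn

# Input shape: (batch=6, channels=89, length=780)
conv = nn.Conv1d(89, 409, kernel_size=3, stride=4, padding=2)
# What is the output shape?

Input shape: (6, 89, 780)
Output shape: (6, 409, 196)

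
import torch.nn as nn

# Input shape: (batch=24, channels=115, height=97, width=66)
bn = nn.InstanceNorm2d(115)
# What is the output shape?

Input shape: (24, 115, 97, 66)
Output shape: (24, 115, 97, 66)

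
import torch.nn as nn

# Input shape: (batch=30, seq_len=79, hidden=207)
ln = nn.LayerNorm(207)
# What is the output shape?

Input shape: (30, 79, 207)
Output shape: (30, 79, 207)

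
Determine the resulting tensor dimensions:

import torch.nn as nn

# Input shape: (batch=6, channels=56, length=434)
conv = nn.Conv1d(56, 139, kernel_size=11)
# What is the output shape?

Input shape: (6, 56, 434)
Output shape: (6, 139, 424)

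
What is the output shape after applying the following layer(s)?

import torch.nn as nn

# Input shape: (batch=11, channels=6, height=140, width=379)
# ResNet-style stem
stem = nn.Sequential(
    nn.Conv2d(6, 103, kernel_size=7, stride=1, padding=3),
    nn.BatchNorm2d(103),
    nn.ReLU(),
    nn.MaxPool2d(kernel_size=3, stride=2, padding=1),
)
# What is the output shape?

Input shape: (11, 6, 140, 379)
  -> after Conv2d 7x7 stride=1: (11, 103, 140, 379)
Output shape: (11, 103, 70, 190)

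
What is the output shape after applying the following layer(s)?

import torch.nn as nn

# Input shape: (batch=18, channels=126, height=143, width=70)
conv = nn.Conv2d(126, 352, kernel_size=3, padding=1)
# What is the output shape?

Input shape: (18, 126, 143, 70)
Output shape: (18, 352, 143, 70)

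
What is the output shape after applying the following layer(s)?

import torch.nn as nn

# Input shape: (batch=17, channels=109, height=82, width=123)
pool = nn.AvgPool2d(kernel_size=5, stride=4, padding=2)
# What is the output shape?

Input shape: (17, 109, 82, 123)
Output shape: (17, 109, 21, 31)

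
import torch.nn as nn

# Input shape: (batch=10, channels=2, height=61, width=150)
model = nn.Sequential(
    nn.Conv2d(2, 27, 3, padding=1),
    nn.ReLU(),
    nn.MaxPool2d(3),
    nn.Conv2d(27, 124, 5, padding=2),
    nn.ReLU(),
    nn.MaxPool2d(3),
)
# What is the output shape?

Input shape: (10, 2, 61, 150)
  -> after first Conv2d: (10, 27, 61, 150)
  -> after first MaxPool2d: (10, 27, 20, 50)
  -> after second Conv2d: (10, 124, 20, 50)
Output shape: (10, 124, 6, 16)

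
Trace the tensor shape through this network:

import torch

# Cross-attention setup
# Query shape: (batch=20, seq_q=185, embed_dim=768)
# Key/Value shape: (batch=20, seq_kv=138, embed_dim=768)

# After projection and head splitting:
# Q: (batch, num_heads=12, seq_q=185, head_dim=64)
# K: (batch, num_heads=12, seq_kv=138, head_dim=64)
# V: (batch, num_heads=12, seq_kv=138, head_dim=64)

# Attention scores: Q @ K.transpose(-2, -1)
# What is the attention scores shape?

Input shape: (20, 185, 768)
Output shape: (20, 12, 185, 138)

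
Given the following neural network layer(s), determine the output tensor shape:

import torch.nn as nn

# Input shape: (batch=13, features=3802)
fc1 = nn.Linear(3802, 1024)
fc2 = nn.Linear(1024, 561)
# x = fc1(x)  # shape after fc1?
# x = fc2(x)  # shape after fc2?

Input shape: (13, 3802)
  -> after fc1: (13, 1024)
Output shape: (13, 561)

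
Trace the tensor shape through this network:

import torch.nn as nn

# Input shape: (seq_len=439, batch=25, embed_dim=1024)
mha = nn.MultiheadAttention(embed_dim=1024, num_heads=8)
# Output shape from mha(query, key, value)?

Input shape: (439, 25, 1024)
Output shape: (439, 25, 1024)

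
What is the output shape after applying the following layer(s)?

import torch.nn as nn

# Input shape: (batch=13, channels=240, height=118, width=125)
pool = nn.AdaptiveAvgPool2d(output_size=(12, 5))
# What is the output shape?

Input shape: (13, 240, 118, 125)
Output shape: (13, 240, 12, 5)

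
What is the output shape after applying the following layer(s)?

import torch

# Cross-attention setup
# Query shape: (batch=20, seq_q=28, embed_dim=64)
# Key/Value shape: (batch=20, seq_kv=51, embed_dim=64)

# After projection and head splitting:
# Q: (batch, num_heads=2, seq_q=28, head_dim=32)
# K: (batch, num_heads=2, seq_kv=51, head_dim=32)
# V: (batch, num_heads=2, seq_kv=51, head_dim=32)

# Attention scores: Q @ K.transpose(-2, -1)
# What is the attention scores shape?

Input shape: (20, 28, 64)
Output shape: (20, 2, 28, 51)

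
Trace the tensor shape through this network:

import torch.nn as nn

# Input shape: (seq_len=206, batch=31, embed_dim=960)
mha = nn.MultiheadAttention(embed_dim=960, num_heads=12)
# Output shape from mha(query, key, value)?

Input shape: (206, 31, 960)
Output shape: (206, 31, 960)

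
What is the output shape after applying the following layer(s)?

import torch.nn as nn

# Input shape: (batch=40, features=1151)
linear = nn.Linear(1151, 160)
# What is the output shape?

Input shape: (40, 1151)
Output shape: (40, 160)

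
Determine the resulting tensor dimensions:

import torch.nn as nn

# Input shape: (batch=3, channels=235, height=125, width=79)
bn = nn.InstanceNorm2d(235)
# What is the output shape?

Input shape: (3, 235, 125, 79)
Output shape: (3, 235, 125, 79)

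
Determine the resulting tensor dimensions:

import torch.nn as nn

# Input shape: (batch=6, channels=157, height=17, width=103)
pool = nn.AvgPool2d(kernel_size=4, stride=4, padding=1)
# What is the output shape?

Input shape: (6, 157, 17, 103)
Output shape: (6, 157, 4, 26)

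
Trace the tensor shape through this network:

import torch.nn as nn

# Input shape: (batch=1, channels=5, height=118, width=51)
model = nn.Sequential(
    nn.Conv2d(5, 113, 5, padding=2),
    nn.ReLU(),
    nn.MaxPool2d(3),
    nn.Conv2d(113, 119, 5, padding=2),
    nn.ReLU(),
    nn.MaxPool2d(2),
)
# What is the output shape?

Input shape: (1, 5, 118, 51)
  -> after first Conv2d: (1, 113, 118, 51)
  -> after first MaxPool2d: (1, 113, 39, 17)
  -> after second Conv2d: (1, 119, 39, 17)
Output shape: (1, 119, 19, 8)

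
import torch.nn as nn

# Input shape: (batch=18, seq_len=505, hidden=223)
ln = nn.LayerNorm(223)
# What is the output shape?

Input shape: (18, 505, 223)
Output shape: (18, 505, 223)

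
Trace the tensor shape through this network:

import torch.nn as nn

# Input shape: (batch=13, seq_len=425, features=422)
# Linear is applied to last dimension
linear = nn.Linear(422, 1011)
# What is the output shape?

Input shape: (13, 425, 422)
Output shape: (13, 425, 1011)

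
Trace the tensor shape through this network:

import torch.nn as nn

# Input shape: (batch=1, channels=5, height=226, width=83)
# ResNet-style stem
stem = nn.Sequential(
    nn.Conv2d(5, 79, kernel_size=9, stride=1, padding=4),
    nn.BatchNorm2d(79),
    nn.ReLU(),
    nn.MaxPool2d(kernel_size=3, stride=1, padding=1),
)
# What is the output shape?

Input shape: (1, 5, 226, 83)
  -> after Conv2d 9x9 stride=1: (1, 79, 226, 83)
Output shape: (1, 79, 226, 83)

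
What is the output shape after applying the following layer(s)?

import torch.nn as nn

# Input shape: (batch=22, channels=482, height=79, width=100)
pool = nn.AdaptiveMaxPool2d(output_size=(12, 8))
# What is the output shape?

Input shape: (22, 482, 79, 100)
Output shape: (22, 482, 12, 8)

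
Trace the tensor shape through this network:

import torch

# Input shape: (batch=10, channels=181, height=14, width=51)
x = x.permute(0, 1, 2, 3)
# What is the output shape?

Input shape: (10, 181, 14, 51)
Output shape: (10, 181, 14, 51)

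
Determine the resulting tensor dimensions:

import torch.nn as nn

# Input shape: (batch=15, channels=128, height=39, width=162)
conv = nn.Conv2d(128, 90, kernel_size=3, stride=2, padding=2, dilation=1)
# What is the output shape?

Input shape: (15, 128, 39, 162)
Output shape: (15, 90, 21, 82)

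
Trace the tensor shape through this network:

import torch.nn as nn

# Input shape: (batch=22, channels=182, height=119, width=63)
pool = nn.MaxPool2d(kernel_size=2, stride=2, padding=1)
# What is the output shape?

Input shape: (22, 182, 119, 63)
Output shape: (22, 182, 60, 32)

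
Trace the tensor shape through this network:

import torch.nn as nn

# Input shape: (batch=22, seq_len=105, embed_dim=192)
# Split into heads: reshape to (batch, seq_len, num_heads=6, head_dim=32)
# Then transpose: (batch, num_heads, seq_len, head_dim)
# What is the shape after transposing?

Input shape: (22, 105, 192)
  -> after reshape: (22, 105, 6, 32)
Output shape: (22, 6, 105, 32)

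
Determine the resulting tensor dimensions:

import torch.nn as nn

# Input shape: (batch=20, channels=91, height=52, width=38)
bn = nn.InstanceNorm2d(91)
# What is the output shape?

Input shape: (20, 91, 52, 38)
Output shape: (20, 91, 52, 38)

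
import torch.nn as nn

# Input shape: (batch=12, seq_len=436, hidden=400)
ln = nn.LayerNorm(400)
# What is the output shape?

Input shape: (12, 436, 400)
Output shape: (12, 436, 400)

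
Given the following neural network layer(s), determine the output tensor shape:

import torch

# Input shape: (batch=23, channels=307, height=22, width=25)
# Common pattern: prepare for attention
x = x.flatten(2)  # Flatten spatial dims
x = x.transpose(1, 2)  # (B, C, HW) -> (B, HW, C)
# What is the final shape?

Input shape: (23, 307, 22, 25)
  -> after flatten(2): (23, 307, 550)
Output shape: (23, 550, 307)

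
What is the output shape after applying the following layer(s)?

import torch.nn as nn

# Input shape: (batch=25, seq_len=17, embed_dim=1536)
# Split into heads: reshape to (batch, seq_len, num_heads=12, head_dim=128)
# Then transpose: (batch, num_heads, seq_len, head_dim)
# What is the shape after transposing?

Input shape: (25, 17, 1536)
  -> after reshape: (25, 17, 12, 128)
Output shape: (25, 12, 17, 128)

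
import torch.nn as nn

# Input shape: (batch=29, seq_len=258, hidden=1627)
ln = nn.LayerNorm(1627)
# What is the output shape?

Input shape: (29, 258, 1627)
Output shape: (29, 258, 1627)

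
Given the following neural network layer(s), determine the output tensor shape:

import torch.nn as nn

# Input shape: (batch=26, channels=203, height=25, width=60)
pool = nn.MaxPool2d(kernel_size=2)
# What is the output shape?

Input shape: (26, 203, 25, 60)
Output shape: (26, 203, 12, 30)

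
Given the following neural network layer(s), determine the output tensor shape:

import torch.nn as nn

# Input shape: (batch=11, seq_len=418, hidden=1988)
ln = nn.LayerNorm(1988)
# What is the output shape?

Input shape: (11, 418, 1988)
Output shape: (11, 418, 1988)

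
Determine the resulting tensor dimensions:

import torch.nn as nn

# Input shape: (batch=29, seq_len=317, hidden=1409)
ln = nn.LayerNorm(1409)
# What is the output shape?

Input shape: (29, 317, 1409)
Output shape: (29, 317, 1409)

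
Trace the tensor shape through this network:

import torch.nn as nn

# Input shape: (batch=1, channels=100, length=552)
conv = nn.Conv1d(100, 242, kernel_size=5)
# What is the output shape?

Input shape: (1, 100, 552)
Output shape: (1, 242, 548)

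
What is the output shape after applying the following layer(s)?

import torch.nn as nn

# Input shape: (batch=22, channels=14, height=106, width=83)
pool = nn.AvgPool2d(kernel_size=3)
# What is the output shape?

Input shape: (22, 14, 106, 83)
Output shape: (22, 14, 35, 27)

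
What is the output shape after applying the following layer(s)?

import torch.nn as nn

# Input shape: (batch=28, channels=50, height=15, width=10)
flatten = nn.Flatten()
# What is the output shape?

Input shape: (28, 50, 15, 10)
Output shape: (28, 7500)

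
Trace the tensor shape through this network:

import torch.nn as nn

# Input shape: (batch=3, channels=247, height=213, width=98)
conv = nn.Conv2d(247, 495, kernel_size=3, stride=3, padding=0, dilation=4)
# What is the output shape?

Input shape: (3, 247, 213, 98)
Output shape: (3, 495, 69, 30)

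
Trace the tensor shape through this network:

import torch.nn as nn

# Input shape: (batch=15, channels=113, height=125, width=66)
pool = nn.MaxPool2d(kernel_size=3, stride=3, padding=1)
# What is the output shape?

Input shape: (15, 113, 125, 66)
Output shape: (15, 113, 42, 22)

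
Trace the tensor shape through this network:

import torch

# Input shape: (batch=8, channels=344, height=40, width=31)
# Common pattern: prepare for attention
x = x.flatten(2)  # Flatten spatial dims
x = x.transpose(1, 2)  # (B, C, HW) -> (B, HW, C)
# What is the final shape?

Input shape: (8, 344, 40, 31)
  -> after flatten(2): (8, 344, 1240)
Output shape: (8, 1240, 344)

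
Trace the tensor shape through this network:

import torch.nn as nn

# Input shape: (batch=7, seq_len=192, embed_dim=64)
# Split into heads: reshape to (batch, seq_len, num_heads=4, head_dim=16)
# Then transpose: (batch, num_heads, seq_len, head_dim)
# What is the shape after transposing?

Input shape: (7, 192, 64)
  -> after reshape: (7, 192, 4, 16)
Output shape: (7, 4, 192, 16)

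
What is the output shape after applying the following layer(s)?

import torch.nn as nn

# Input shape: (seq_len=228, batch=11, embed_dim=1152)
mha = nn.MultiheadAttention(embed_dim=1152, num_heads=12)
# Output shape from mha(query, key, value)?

Input shape: (228, 11, 1152)
Output shape: (228, 11, 1152)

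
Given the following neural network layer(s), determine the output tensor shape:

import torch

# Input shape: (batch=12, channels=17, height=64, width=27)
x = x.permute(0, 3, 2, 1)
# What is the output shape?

Input shape: (12, 17, 64, 27)
Output shape: (12, 27, 64, 17)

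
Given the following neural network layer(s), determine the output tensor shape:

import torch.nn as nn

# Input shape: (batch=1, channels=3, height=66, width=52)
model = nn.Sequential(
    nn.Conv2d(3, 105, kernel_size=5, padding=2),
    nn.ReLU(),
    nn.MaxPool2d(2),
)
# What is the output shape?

Input shape: (1, 3, 66, 52)
  -> after Conv2d: (1, 105, 66, 52)
  -> after ReLU: (1, 105, 66, 52)
Output shape: (1, 105, 33, 26)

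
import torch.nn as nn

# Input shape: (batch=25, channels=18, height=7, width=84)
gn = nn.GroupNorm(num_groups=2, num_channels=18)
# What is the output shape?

Input shape: (25, 18, 7, 84)
Output shape: (25, 18, 7, 84)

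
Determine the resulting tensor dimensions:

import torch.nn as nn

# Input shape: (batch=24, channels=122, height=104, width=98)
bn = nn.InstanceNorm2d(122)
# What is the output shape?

Input shape: (24, 122, 104, 98)
Output shape: (24, 122, 104, 98)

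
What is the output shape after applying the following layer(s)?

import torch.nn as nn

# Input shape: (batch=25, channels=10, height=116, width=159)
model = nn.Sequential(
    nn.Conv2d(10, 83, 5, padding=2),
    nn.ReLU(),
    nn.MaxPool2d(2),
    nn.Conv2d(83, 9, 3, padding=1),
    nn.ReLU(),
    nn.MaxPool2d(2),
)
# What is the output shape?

Input shape: (25, 10, 116, 159)
  -> after first Conv2d: (25, 83, 116, 159)
  -> after first MaxPool2d: (25, 83, 58, 79)
  -> after second Conv2d: (25, 9, 58, 79)
Output shape: (25, 9, 29, 39)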